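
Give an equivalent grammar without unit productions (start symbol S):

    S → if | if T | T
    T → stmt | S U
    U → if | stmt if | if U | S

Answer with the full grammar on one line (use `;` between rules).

S → if | if T | stmt | S U; T → stmt | S U; U → if | stmt if | if U | if T | stmt | S U

Unit pairs: S ⇒* {T}; U ⇒* {S, T}.
Replace each nonterminal's rules with the union of the non-unit rules of every nonterminal it unit-derives.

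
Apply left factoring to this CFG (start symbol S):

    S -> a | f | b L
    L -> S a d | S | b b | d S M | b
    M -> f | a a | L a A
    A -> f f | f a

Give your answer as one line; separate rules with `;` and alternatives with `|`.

S -> a | f | b L; L -> d S M | S L' | b L''; M -> f | a a | L a A; A -> f A'; L' -> a d | ε; L'' -> b | ε; A' -> f | a

L has alternatives sharing prefix 'S': factor to L → S L' with L' → a d | ε.
L has alternatives sharing prefix 'b': factor to L → b L'' with L'' → b | ε.
A has alternatives sharing prefix 'f': factor to A → f A' with A' → f | a.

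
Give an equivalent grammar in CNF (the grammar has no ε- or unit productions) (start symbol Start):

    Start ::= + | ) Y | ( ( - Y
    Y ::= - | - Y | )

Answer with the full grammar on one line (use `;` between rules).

Introduce a nonterminal for each terminal appearing in a rule of length ≥ 2: X1 → ), X2 → (, X3 → -.
Binarize each right-hand side of length ≥ 3 by chaining fresh nonterminals (Y1, Y2, …): affected rules were Start → X2 X2 X3 Y.

Start ::= + | X1 Y | X2 Y1; Y ::= - | X3 Y | ); X1 ::= ); X2 ::= (; X3 ::= -; Y1 ::= X2 Y2; Y2 ::= X3 Y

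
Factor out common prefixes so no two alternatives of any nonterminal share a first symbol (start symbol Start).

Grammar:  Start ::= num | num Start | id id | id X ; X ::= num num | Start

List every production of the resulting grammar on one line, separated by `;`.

Start has alternatives sharing prefix 'num': factor to Start → num Start1 with Start1 → ε | Start.
Start has alternatives sharing prefix 'id': factor to Start → id Start2 with Start2 → id | X.

Start ::= num Start1 | id Start2; X ::= num num | Start; Start1 ::= ε | Start; Start2 ::= id | X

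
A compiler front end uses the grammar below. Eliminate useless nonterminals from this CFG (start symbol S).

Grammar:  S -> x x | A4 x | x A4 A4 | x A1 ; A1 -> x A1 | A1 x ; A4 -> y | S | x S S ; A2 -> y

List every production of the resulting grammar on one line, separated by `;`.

S -> x x | A4 x | x A4 A4; A4 -> y | S | x S S

Generating nonterminals: {A2, A4, S}.
Reachable from S after that: {A4, S}.
Removed useless symbols: {A1, A2} and every production mentioning them.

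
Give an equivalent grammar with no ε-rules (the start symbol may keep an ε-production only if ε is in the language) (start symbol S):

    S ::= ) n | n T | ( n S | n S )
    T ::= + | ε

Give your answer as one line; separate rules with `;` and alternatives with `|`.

Nullable nonterminals: {T}.
ε ∉ L(G), so no ε-production is kept.
Add the nullable-subset variants: S → n T gives n T | n.

S ::= ) n | n T | n | ( n S | n S ); T ::= +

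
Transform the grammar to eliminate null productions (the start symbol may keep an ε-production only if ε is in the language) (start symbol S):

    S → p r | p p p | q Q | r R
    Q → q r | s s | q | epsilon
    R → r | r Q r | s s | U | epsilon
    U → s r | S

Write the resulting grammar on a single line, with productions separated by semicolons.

Nullable nonterminals: {Q, R}.
ε ∉ L(G), so no ε-production is kept.
Add the nullable-subset variants: S → q Q gives q Q | q. S → r R gives r R | r. R → r Q r gives r Q r | r r.

S → p r | p p p | q Q | q | r R | r; Q → q r | s s | q; R → r | r Q r | r r | s s | U; U → s r | S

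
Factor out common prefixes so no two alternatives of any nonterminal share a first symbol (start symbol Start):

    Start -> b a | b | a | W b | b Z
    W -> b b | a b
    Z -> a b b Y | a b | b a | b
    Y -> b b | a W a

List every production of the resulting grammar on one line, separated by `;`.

Start has alternatives sharing prefix 'b': factor to Start → b Start1 with Start1 → a | ε | Z.
Z has alternatives sharing prefix 'a b': factor to Z → a b Z1 with Z1 → b Y | ε.
Z has alternatives sharing prefix 'b': factor to Z → b Z2 with Z2 → a | ε.

Start -> a | W b | b Start1; W -> b b | a b; Z -> a b Z1 | b Z2; Y -> b b | a W a; Start1 -> a | ε | Z; Z1 -> b Y | ε; Z2 -> a | ε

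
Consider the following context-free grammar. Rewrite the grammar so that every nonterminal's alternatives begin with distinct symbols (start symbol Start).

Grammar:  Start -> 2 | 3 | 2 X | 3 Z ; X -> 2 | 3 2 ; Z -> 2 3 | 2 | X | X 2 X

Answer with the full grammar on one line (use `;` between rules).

Start has alternatives sharing prefix '2': factor to Start → 2 Start1 with Start1 → ε | X.
Start has alternatives sharing prefix '3': factor to Start → 3 Start2 with Start2 → ε | Z.
Z has alternatives sharing prefix '2': factor to Z → 2 Z1 with Z1 → 3 | ε.
Z has alternatives sharing prefix 'X': factor to Z → X Z2 with Z2 → ε | 2 X.

Start -> 2 Start1 | 3 Start2; X -> 2 | 3 2; Z -> 2 Z1 | X Z2; Start1 -> eps | X; Start2 -> eps | Z; Z1 -> 3 | eps; Z2 -> eps | 2 X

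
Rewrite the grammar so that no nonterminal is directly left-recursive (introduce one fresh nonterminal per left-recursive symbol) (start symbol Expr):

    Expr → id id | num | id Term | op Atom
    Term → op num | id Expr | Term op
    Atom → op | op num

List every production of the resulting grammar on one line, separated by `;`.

Term is directly left-recursive.
For Term: α = {op}, β = {op num, id Expr}. Rewrite as Term → β Term1 and Term1 → α Term1 | ε.

Expr → id id | num | id Term | op Atom; Term → op num Term1 | id Expr Term1; Atom → op | op num; Term1 → op Term1 | ε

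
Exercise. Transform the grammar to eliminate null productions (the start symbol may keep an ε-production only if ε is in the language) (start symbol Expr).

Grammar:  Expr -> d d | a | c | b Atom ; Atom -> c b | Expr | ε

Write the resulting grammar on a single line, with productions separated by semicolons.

Nullable set = {Atom}.
ε ∉ L(G), so no ε-production is kept.
For each production, add variants omitting each subset of nullable occurrences: Expr → b Atom gives b Atom | b.

Expr -> d d | a | c | b Atom | b; Atom -> c b | Expr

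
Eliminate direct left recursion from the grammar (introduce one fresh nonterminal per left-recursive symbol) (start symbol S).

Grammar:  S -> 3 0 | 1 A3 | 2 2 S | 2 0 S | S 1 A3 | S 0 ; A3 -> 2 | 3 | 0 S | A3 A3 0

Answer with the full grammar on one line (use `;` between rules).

Directly left-recursive nonterminals: S, A3.
For S: α = {1 A3, 0}, β = {3 0, 1 A3, 2 2 S, 2 0 S}. Rewrite as S → β S' and S' → α S' | ε.
For A3: α = {A3 0}, β = {2, 3, 0 S}. Rewrite as A3 → β A3' and A3' → α A3' | ε.

S -> 3 0 S' | 1 A3 S' | 2 2 S S' | 2 0 S S'; A3 -> 2 A3' | 3 A3' | 0 S A3'; S' -> 1 A3 S' | 0 S' | ε; A3' -> A3 0 A3' | ε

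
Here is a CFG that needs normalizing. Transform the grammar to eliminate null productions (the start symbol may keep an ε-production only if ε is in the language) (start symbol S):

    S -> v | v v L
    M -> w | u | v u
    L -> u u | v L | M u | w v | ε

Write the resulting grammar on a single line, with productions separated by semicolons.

S -> v | v v L | v v; M -> w | u | v u; L -> u u | v L | v | M u | w v

Nullable nonterminals: {L}.
ε ∉ L(G), so no ε-production is kept.
Expand every rule over subsets of its nullable positions: S → v v L gives v v L | v v. L → v L gives v L | v.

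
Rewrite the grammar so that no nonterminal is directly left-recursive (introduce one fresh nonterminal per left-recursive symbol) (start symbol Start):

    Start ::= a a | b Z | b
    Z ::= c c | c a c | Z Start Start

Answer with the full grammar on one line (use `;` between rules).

Z is directly left-recursive.
For Z: α = {Start Start}, β = {c c, c a c}. Rewrite as Z → β Z1 and Z1 → α Z1 | ε.

Start ::= a a | b Z | b; Z ::= c c Z1 | c a c Z1; Z1 ::= Start Start Z1 | ε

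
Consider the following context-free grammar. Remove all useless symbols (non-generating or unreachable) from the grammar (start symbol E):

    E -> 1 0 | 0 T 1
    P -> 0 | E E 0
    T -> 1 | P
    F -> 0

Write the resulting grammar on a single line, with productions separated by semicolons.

Generating nonterminals: {E, F, P, T}.
Reachable from E after that: {E, P, T}.
Removed useless symbols: {F} and every production mentioning them.

E -> 1 0 | 0 T 1; P -> 0 | E E 0; T -> 1 | P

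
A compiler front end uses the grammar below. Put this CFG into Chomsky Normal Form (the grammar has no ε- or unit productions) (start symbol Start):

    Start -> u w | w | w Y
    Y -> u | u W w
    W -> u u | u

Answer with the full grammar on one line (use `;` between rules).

Start -> X1 X2 | w | X2 Y; Y -> u | X1 Y1; W -> X1 X1 | u; X1 -> u; X2 -> w; Y1 -> W X2

Introduce a nonterminal for each terminal appearing in a rule of length ≥ 2: X1 → u, X2 → w.
Binarize each right-hand side of length ≥ 3 by chaining fresh nonterminals (Y1, Y2, …): affected rules were Y → X1 W X2.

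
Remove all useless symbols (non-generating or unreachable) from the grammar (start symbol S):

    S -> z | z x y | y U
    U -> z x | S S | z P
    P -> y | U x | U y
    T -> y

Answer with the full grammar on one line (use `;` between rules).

S -> z | z x y | y U; U -> z x | S S | z P; P -> y | U x | U y

Generating nonterminals: {P, S, T, U}.
Reachable from S after that: {P, S, U}.
Removed useless symbols: {T} and every production mentioning them.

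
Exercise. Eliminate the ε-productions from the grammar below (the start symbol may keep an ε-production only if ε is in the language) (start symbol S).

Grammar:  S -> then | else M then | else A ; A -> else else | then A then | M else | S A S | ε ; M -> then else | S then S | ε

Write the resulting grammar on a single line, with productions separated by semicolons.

The nullable symbols are {A, M}.
ε ∉ L(G), so no ε-production is kept.
Add the nullable-subset variants: S → else M then gives else M then | else then. S → else A gives else A | else. A → then A then gives then A then | then then. A → M else gives M else | else.

S -> then | else M then | else then | else A | else; A -> else else | then A then | then then | M else | else | S A S | S S; M -> then else | S then S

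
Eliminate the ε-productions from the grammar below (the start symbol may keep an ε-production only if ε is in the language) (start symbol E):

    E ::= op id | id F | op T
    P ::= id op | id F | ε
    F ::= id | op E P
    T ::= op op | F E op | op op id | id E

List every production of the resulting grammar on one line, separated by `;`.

The nullable symbols are {P}.
ε ∉ L(G), so no ε-production is kept.
Expand every rule over subsets of its nullable positions: F → op E P gives op E P | op E.

E ::= op id | id F | op T; P ::= id op | id F; F ::= id | op E P | op E; T ::= op op | F E op | op op id | id E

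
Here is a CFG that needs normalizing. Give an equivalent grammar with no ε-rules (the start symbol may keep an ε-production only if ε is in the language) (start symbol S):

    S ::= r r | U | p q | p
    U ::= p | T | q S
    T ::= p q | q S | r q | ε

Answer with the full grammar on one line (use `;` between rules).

The nullable symbols are {S, T, U}.
ε ∈ L(G) since S is nullable, so keep S → ε.
Add the nullable-subset variants: U → q S gives q S | q. T → q S gives q S | q.

S ::= r r | U | p q | p | ε; U ::= p | T | q S | q; T ::= p q | q S | q | r q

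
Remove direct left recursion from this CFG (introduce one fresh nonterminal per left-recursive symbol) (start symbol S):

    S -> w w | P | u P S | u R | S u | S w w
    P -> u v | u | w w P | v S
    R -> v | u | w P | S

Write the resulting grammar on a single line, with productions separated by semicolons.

S -> w w S' | P S' | u P S S' | u R S'; P -> u v | u | w w P | v S; R -> v | u | w P | S; S' -> u S' | w w S' | eps

Directly left-recursive nonterminal: S.
For S: α = {u, w w}, β = {w w, P, u P S, u R}. Rewrite as S → β S' and S' → α S' | ε.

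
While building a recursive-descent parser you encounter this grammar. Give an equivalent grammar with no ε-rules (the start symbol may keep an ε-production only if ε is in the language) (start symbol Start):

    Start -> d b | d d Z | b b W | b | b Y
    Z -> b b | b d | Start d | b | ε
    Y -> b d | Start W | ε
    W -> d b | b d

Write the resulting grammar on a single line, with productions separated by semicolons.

Start -> d b | d d Z | d d | b b W | b | b Y; Z -> b b | b d | Start d | b; Y -> b d | Start W; W -> d b | b d

Nullable set = {Y, Z}.
ε ∉ L(G), so no ε-production is kept.
Add the nullable-subset variants: Start → d d Z gives d d Z | d d.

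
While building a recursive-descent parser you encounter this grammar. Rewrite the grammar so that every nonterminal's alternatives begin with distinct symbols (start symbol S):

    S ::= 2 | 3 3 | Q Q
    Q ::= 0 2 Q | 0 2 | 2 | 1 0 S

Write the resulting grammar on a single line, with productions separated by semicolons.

Q has alternatives sharing prefix '0 2': factor to Q → 0 2 Q' with Q' → Q | ε.

S ::= 2 | 3 3 | Q Q; Q ::= 2 | 1 0 S | 0 2 Q'; Q' ::= Q | ε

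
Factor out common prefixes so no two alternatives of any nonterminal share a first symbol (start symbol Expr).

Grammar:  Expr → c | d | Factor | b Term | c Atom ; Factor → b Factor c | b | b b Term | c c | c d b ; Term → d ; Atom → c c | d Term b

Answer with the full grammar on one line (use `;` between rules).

Expr has alternatives sharing prefix 'c': factor to Expr → c Expr1 with Expr1 → ε | Atom.
Factor has alternatives sharing prefix 'b': factor to Factor → b Factor1 with Factor1 → Factor c | ε | b Term.
Factor has alternatives sharing prefix 'c': factor to Factor → c Factor2 with Factor2 → c | d b.

Expr → d | Factor | b Term | c Expr1; Factor → b Factor1 | c Factor2; Term → d; Atom → c c | d Term b; Expr1 → ε | Atom; Factor1 → Factor c | ε | b Term; Factor2 → c | d b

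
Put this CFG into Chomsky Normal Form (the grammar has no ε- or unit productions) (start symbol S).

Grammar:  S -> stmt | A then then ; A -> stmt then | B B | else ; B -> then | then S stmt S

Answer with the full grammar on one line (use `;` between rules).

S -> stmt | A Y1; A -> X2 X1 | B B | else; B -> then | X1 Y2; X1 -> then; X2 -> stmt; Y1 -> X1 X1; Y2 -> S Y3; Y3 -> X2 S

Introduce a nonterminal for each terminal appearing in a rule of length ≥ 2: X1 → then, X2 → stmt.
Binarize each right-hand side of length ≥ 3 by chaining fresh nonterminals (Y1, Y2, …): affected rules were S → A X1 X1; B → X1 S X2 S.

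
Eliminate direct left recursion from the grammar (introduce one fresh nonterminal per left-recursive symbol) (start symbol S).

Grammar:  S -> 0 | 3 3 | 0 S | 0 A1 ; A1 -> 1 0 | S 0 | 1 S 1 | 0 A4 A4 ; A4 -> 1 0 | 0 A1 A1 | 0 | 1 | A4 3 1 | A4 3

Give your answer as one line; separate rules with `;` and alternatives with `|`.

Left recursion appears on A4.
For A4: α = {3 1, 3}, β = {1 0, 0 A1 A1, 0, 1}. Rewrite as A4 → β A4' and A4' → α A4' | ε.

S -> 0 | 3 3 | 0 S | 0 A1; A1 -> 1 0 | S 0 | 1 S 1 | 0 A4 A4; A4 -> 1 0 A4' | 0 A1 A1 A4' | 0 A4' | 1 A4'; A4' -> 3 1 A4' | 3 A4' | ε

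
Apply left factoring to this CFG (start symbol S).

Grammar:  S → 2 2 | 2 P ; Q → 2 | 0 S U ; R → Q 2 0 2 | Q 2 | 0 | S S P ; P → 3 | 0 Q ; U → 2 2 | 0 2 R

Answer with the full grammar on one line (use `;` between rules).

S has alternatives sharing prefix '2': factor to S → 2 S' with S' → 2 | P.
R has alternatives sharing prefix 'Q 2': factor to R → Q 2 R' with R' → 0 2 | ε.

S → 2 S'; Q → 2 | 0 S U; R → 0 | S S P | Q 2 R'; P → 3 | 0 Q; U → 2 2 | 0 2 R; S' → 2 | P; R' → 0 2 | ε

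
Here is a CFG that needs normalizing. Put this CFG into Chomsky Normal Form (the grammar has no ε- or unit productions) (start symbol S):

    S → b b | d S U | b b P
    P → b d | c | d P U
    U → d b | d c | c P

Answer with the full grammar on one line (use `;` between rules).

Introduce a nonterminal for each terminal appearing in a rule of length ≥ 2: X1 → b, X2 → d, X3 → c.
Binarize each right-hand side of length ≥ 3 by chaining fresh nonterminals (Y1, Y2, …): affected rules were S → X2 S U; S → X1 X1 P; P → X2 P U.

S → X1 X1 | X2 Y1 | X1 Y2; P → X1 X2 | c | X2 Y3; U → X2 X1 | X2 X3 | X3 P; X1 → b; X2 → d; X3 → c; Y1 → S U; Y2 → X1 P; Y3 → P U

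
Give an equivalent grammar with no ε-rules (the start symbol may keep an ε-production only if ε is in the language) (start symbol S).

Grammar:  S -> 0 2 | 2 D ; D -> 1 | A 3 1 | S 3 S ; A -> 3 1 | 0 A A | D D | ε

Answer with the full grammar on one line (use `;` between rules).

S -> 0 2 | 2 D; D -> 1 | A 3 1 | 3 1 | S 3 S; A -> 3 1 | 0 A A | 0 A | 0 | D D

Nullable nonterminals: {A}.
ε ∉ L(G), so no ε-production is kept.
Add the nullable-subset variants: D → A 3 1 gives A 3 1 | 3 1. A → 0 A A gives 0 A A | 0 A | 0.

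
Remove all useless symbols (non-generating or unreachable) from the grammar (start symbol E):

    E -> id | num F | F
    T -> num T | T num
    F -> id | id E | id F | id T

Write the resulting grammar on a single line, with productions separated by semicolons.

E -> id | num F | F; F -> id | id E | id F

Generating nonterminals: {E, F}.
Reachable from E after that: {E, F}.
Removed useless symbols: {T} and every production mentioning them.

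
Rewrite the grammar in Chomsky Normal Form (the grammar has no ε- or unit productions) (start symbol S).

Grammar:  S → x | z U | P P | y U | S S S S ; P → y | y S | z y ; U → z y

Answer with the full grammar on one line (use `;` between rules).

S → x | X1 U | P P | X2 U | S Y1; P → y | X2 S | X1 X2; U → X1 X2; X1 → z; X2 → y; Y1 → S Y2; Y2 → S S

Introduce a nonterminal for each terminal appearing in a rule of length ≥ 2: X1 → z, X2 → y.
Binarize each right-hand side of length ≥ 3 by chaining fresh nonterminals (Y1, Y2, …): affected rules were S → S S S S.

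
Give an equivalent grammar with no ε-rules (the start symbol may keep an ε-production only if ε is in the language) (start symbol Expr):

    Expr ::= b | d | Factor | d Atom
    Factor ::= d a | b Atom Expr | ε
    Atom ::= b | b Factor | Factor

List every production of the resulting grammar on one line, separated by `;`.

Expr ::= b | d | Factor | d Atom | ε; Factor ::= d a | b Atom Expr | b Atom | b Expr | b; Atom ::= b | b Factor | Factor

Nullable nonterminals: {Atom, Expr, Factor}.
ε ∈ L(G) since Expr is nullable, so keep Expr → ε.
For each production, add variants omitting each subset of nullable occurrences: Factor → b Atom Expr gives b Atom Expr | b Atom | b Expr | b.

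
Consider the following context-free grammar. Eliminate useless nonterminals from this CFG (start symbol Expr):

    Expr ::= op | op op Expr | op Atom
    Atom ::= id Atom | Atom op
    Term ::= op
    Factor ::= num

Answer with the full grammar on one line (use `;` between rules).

Generating nonterminals: {Expr, Factor, Term}.
Reachable from Expr after that: {Expr}.
Removed useless symbols: {Atom, Factor, Term} and every production mentioning them.

Expr ::= op | op op Expr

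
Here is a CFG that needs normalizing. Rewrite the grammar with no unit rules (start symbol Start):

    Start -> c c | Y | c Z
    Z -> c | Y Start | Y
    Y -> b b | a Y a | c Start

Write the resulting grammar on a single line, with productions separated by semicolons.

Start -> c c | c Z | b b | a Y a | c Start; Z -> c | Y Start | b b | a Y a | c Start; Y -> b b | a Y a | c Start

Unit pairs: Start ⇒* {Y}; Z ⇒* {Y}.
For each unit pair (A, B), copy every non-unit production of B to A, then drop all unit productions.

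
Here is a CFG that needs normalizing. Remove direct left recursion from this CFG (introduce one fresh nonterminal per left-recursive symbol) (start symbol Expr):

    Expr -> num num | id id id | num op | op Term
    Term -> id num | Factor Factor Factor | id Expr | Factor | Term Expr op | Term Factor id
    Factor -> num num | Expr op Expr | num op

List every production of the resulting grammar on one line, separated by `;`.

Expr -> num num | id id id | num op | op Term; Term -> id num Term1 | Factor Factor Factor Term1 | id Expr Term1 | Factor Term1; Factor -> num num | Expr op Expr | num op; Term1 -> Expr op Term1 | Factor id Term1 | ε

Term is directly left-recursive.
For Term: α = {Expr op, Factor id}, β = {id num, Factor Factor Factor, id Expr, Factor}. Rewrite as Term → β Term1 and Term1 → α Term1 | ε.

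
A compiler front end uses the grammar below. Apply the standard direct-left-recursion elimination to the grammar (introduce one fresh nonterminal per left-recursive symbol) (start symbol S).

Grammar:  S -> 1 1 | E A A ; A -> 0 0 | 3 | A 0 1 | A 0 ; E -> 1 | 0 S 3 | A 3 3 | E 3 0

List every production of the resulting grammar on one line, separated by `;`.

A, E are directly left-recursive.
For A: α = {0 1, 0}, β = {0 0, 3}. Rewrite as A → β A' and A' → α A' | ε.
For E: α = {3 0}, β = {1, 0 S 3, A 3 3}. Rewrite as E → β E' and E' → α E' | ε.

S -> 1 1 | E A A; A -> 0 0 A' | 3 A'; E -> 1 E' | 0 S 3 E' | A 3 3 E'; A' -> 0 1 A' | 0 A' | ε; E' -> 3 0 E' | ε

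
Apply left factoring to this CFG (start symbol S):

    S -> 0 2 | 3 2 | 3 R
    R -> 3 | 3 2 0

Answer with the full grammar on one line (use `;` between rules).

S has alternatives sharing prefix '3': factor to S → 3 S' with S' → 2 | R.
R has alternatives sharing prefix '3': factor to R → 3 R' with R' → ε | 2 0.

S -> 0 2 | 3 S'; R -> 3 R'; S' -> 2 | R; R' -> ε | 2 0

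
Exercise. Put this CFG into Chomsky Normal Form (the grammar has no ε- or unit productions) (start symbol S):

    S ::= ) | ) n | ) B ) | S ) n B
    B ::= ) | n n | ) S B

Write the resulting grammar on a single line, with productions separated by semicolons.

S ::= ) | X1 X2 | X1 Y1 | S Y2; B ::= ) | X2 X2 | X1 Y4; X1 ::= ); X2 ::= n; Y1 ::= B X1; Y2 ::= X1 Y3; Y3 ::= X2 B; Y4 ::= S B

Introduce a nonterminal for each terminal appearing in a rule of length ≥ 2: X1 → ), X2 → n.
Binarize each right-hand side of length ≥ 3 by chaining fresh nonterminals (Y1, Y2, …): affected rules were S → X1 B X1; S → S X1 X2 B; B → X1 S B.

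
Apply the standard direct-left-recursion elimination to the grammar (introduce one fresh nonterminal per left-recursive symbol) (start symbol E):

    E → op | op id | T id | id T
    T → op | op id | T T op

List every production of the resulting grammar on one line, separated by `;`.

E → op | op id | T id | id T; T → op T' | op id T'; T' → T op T' | ε

T is directly left-recursive.
For T: α = {T op}, β = {op, op id}. Rewrite as T → β T' and T' → α T' | ε.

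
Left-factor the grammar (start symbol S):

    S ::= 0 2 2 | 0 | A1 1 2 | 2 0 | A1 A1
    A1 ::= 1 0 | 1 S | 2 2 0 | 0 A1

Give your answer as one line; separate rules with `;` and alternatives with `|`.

S has alternatives sharing prefix '0': factor to S → 0 S' with S' → 2 2 | ε.
S has alternatives sharing prefix 'A1': factor to S → A1 S'' with S'' → 1 2 | A1.
A1 has alternatives sharing prefix '1': factor to A1 → 1 A1' with A1' → 0 | S.

S ::= 2 0 | 0 S' | A1 S''; A1 ::= 2 2 0 | 0 A1 | 1 A1'; S' ::= 2 2 | ε; S'' ::= 1 2 | A1; A1' ::= 0 | S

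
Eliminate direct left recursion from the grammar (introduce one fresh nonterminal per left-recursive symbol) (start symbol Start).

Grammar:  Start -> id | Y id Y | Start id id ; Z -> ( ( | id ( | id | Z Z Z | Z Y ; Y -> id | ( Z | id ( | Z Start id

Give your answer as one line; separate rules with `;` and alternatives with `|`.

Start, Z are directly left-recursive.
For Start: α = {id id}, β = {id, Y id Y}. Rewrite as Start → β Start1 and Start1 → α Start1 | ε.
For Z: α = {Z Z, Y}, β = {( (, id (, id}. Rewrite as Z → β Z1 and Z1 → α Z1 | ε.

Start -> id Start1 | Y id Y Start1; Z -> ( ( Z1 | id ( Z1 | id Z1; Y -> id | ( Z | id ( | Z Start id; Start1 -> id id Start1 | eps; Z1 -> Z Z Z1 | Y Z1 | eps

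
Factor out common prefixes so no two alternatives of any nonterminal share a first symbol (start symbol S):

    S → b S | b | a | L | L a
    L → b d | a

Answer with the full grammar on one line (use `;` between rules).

S → a | b S' | L S''; L → b d | a; S' → S | ε; S'' → ε | a

S has alternatives sharing prefix 'b': factor to S → b S' with S' → S | ε.
S has alternatives sharing prefix 'L': factor to S → L S'' with S'' → ε | a.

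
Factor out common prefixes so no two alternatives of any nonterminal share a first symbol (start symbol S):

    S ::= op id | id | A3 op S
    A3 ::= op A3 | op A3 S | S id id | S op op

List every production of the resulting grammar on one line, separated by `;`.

S ::= op id | id | A3 op S; A3 ::= op A3 A3' | S A3''; A3' ::= ε | S; A3'' ::= id id | op op

A3 has alternatives sharing prefix 'op A3': factor to A3 → op A3 A3' with A3' → ε | S.
A3 has alternatives sharing prefix 'S': factor to A3 → S A3'' with A3'' → id id | op op.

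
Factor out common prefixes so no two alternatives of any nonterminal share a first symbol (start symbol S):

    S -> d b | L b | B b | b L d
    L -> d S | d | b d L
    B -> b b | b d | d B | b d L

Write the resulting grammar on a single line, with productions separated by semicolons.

S -> d b | L b | B b | b L d; L -> b d L | d L'; B -> d B | b B'; L' -> S | ε; B' -> b | d B''; B'' -> ε | L

L has alternatives sharing prefix 'd': factor to L → d L' with L' → S | ε.
B has alternatives sharing prefix 'b': factor to B → b B' with B' → b | d | d L.
B' has alternatives sharing prefix 'd': factor to B' → d B'' with B'' → ε | L.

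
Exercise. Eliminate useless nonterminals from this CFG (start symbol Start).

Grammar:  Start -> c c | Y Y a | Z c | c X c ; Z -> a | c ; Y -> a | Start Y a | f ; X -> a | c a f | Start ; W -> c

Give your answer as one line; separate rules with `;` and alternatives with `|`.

Start -> c c | Y Y a | Z c | c X c; Z -> a | c; Y -> a | Start Y a | f; X -> a | c a f | Start

Generating nonterminals: {Start, W, X, Y, Z}.
Reachable from Start after that: {Start, X, Y, Z}.
Removed useless symbols: {W} and every production mentioning them.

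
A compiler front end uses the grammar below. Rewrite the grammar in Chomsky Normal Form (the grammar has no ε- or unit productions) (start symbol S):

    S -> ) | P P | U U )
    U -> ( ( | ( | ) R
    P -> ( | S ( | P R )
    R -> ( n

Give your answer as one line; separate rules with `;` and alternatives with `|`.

Introduce a nonterminal for each terminal appearing in a rule of length ≥ 2: X1 → ), X2 → (, X3 → n.
Binarize each right-hand side of length ≥ 3 by chaining fresh nonterminals (Y1, Y2, …): affected rules were S → U U X1; P → P R X1.

S -> ) | P P | U Y1; U -> X2 X2 | ( | X1 R; P -> ( | S X2 | P Y2; R -> X2 X3; X1 -> ); X2 -> (; X3 -> n; Y1 -> U X1; Y2 -> R X1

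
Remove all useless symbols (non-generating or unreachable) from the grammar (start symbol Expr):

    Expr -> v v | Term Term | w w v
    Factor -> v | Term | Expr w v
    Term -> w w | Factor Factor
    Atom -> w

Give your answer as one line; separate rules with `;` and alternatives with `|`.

Expr -> v v | Term Term | w w v; Factor -> v | Term | Expr w v; Term -> w w | Factor Factor

Generating nonterminals: {Atom, Expr, Factor, Term}.
Reachable from Expr after that: {Expr, Factor, Term}.
Removed useless symbols: {Atom} and every production mentioning them.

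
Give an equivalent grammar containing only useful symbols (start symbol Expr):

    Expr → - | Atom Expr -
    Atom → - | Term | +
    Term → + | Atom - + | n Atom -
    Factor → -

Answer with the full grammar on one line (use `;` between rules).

Generating nonterminals: {Atom, Expr, Factor, Term}.
Reachable from Expr after that: {Atom, Expr, Term}.
Removed useless symbols: {Factor} and every production mentioning them.

Expr → - | Atom Expr -; Atom → - | Term | +; Term → + | Atom - + | n Atom -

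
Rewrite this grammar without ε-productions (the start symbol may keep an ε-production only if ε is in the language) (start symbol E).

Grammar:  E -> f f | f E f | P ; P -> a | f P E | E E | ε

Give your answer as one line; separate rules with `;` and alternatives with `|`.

E -> f f | f E f | P | ε; P -> a | f P E | f P | f E | f | E E | E

Nullable set = {E, P}.
ε ∈ L(G) since E is nullable, so keep E → ε.
Add the nullable-subset variants: P → f P E gives f P E | f P | f E | f. P → E E gives E E | E.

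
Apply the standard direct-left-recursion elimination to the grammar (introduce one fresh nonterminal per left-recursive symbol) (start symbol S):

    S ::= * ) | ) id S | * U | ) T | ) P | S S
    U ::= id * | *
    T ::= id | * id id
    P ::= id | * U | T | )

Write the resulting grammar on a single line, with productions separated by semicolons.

S ::= * ) S' | ) id S S' | * U S' | ) T S' | ) P S'; U ::= id * | *; T ::= id | * id id; P ::= id | * U | T | ); S' ::= S S' | ε

Left recursion appears on S.
For S: α = {S}, β = {* ), ) id S, * U, ) T, ) P}. Rewrite as S → β S' and S' → α S' | ε.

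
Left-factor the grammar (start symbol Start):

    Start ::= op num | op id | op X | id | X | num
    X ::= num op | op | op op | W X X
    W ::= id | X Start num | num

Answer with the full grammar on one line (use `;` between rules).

Start has alternatives sharing prefix 'op': factor to Start → op Start1 with Start1 → num | id | X.
X has alternatives sharing prefix 'op': factor to X → op X1 with X1 → ε | op.

Start ::= id | X | num | op Start1; X ::= num op | W X X | op X1; W ::= id | X Start num | num; Start1 ::= num | id | X; X1 ::= ε | op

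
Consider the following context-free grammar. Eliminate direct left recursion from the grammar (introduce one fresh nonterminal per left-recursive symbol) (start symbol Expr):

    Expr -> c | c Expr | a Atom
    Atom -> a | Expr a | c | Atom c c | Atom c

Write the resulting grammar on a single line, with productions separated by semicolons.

Expr -> c | c Expr | a Atom; Atom -> a Atom1 | Expr a Atom1 | c Atom1; Atom1 -> c c Atom1 | c Atom1 | epsilon

Atom is directly left-recursive.
For Atom: α = {c c, c}, β = {a, Expr a, c}. Rewrite as Atom → β Atom1 and Atom1 → α Atom1 | ε.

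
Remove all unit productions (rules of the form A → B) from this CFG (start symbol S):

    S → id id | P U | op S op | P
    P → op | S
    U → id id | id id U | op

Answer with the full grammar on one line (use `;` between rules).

Unit pairs: P ⇒* {S}; S ⇒* {P}.
For each unit pair (A, B), copy every non-unit production of B to A, then drop all unit productions.

S → id id | P U | op S op | op; P → id id | P U | op S op | op; U → id id | id id U | op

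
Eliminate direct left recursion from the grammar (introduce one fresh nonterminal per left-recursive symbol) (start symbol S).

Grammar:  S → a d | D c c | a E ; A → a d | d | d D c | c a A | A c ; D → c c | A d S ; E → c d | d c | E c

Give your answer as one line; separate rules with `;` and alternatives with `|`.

A, E are directly left-recursive.
For A: α = {c}, β = {a d, d, d D c, c a A}. Rewrite as A → β A' and A' → α A' | ε.
For E: α = {c}, β = {c d, d c}. Rewrite as E → β E' and E' → α E' | ε.

S → a d | D c c | a E; A → a d A' | d A' | d D c A' | c a A A'; D → c c | A d S; E → c d E' | d c E'; A' → c A' | ε; E' → c E' | ε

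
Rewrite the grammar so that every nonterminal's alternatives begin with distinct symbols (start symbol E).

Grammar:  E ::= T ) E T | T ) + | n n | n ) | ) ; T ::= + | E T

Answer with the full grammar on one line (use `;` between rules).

E ::= ) | T ) E' | n E''; T ::= + | E T; E' ::= E T | +; E'' ::= n | )

E has alternatives sharing prefix 'T )': factor to E → T ) E' with E' → E T | +.
E has alternatives sharing prefix 'n': factor to E → n E'' with E'' → n | ).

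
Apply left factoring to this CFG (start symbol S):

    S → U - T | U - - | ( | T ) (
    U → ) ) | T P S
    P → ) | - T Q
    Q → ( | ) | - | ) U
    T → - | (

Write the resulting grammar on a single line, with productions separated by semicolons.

S has alternatives sharing prefix 'U -': factor to S → U - S' with S' → T | -.
Q has alternatives sharing prefix ')': factor to Q → ) Q' with Q' → ε | U.

S → ( | T ) ( | U - S'; U → ) ) | T P S; P → ) | - T Q; Q → ( | - | ) Q'; T → - | (; S' → T | -; Q' → epsilon | U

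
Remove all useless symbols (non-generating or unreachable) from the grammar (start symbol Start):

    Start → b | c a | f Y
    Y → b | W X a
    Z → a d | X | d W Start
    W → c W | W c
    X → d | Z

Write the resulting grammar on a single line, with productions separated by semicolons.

Generating nonterminals: {Start, X, Y, Z}.
Reachable from Start after that: {Start, Y}.
Removed useless symbols: {W, X, Z} and every production mentioning them.

Start → b | c a | f Y; Y → b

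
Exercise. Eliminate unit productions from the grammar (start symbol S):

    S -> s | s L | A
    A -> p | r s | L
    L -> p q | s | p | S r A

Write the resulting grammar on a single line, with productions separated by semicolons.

Unit pairs: A ⇒* {L}; S ⇒* {A, L}.
Replace each nonterminal's rules with the union of the non-unit rules of every nonterminal it unit-derives.

S -> p q | s | p | S r A | s L | r s; A -> p q | s | p | S r A | r s; L -> p q | s | p | S r A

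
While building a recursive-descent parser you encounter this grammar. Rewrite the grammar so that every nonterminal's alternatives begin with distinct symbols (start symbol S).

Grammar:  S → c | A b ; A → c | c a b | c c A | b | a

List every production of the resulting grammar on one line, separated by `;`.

S → c | A b; A → b | a | c A'; A' → epsilon | a b | c A

A has alternatives sharing prefix 'c': factor to A → c A' with A' → ε | a b | c A.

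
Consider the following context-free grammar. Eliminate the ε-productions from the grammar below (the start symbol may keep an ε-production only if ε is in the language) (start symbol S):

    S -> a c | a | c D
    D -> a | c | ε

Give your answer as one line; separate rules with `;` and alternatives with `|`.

S -> a c | a | c D | c; D -> a | c

Nullable nonterminals: {D}.
ε ∉ L(G), so no ε-production is kept.
Expand every rule over subsets of its nullable positions: S → c D gives c D | c.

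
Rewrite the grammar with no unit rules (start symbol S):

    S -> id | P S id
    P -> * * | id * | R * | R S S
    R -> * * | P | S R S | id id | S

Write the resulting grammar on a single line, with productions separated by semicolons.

Unit pairs: R ⇒* {P, S}.
For every A with A ⇒* B via unit rules, add B's non-unit alternatives to A; then delete every rule of the form X → Y.

S -> id | P S id; P -> * * | id * | R * | R S S; R -> id | P S id | * * | id * | R * | R S S | S R S | id id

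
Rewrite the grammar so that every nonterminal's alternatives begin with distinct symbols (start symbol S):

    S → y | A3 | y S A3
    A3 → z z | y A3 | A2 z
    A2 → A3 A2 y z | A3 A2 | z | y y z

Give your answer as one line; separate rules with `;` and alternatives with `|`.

S → A3 | y S'; A3 → z z | y A3 | A2 z; A2 → z | y y z | A3 A2 A2'; S' → eps | S A3; A2' → y z | eps

S has alternatives sharing prefix 'y': factor to S → y S' with S' → ε | S A3.
A2 has alternatives sharing prefix 'A3 A2': factor to A2 → A3 A2 A2' with A2' → y z | ε.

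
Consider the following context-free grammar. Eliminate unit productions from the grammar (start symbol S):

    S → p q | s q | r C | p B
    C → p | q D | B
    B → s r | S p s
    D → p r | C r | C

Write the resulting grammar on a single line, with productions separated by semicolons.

S → p q | s q | r C | p B; C → s r | S p s | p | q D; B → s r | S p s; D → s r | S p s | p | q D | p r | C r

Unit pairs: C ⇒* {B}; D ⇒* {B, C}.
Replace each nonterminal's rules with the union of the non-unit rules of every nonterminal it unit-derives.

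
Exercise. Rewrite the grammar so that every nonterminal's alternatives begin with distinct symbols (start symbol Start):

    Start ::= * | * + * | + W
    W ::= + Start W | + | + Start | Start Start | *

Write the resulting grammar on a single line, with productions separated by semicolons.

Start has alternatives sharing prefix '*': factor to Start → * Start1 with Start1 → ε | + *.
W has alternatives sharing prefix '+': factor to W → + W1 with W1 → Start W | ε | Start.
W1 has alternatives sharing prefix 'Start': factor to W1 → Start W11 with W11 → W | ε.

Start ::= + W | * Start1; W ::= Start Start | * | + W1; Start1 ::= eps | + *; W1 ::= eps | Start W11; W11 ::= W | eps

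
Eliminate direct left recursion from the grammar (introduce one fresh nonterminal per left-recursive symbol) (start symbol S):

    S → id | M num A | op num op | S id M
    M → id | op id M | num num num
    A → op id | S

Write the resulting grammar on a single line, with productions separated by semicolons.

S is directly left-recursive.
For S: α = {id M}, β = {id, M num A, op num op}. Rewrite as S → β S' and S' → α S' | ε.

S → id S' | M num A S' | op num op S'; M → id | op id M | num num num; A → op id | S; S' → id M S' | ε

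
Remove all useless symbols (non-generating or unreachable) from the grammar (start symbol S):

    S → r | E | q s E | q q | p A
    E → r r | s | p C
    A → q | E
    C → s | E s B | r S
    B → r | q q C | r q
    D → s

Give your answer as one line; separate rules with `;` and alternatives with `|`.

S → r | E | q s E | q q | p A; E → r r | s | p C; A → q | E; C → s | E s B | r S; B → r | q q C | r q

Generating nonterminals: {A, B, C, D, E, S}.
Reachable from S after that: {A, B, C, E, S}.
Removed useless symbols: {D} and every production mentioning them.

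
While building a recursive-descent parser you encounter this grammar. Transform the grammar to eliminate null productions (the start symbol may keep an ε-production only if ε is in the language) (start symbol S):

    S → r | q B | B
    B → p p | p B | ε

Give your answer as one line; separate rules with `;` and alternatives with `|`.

S → r | q B | q | B | ε; B → p p | p B | p

Nullable nonterminals: {B, S}.
ε ∈ L(G) since S is nullable, so keep S → ε.
For each production, add variants omitting each subset of nullable occurrences: S → q B gives q B | q. B → p B gives p B | p.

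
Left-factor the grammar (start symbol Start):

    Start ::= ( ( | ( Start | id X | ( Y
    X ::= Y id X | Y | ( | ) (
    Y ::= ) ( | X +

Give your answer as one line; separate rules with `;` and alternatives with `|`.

Start ::= id X | ( Start1; X ::= ( | ) ( | Y X1; Y ::= ) ( | X +; Start1 ::= ( | Start | Y; X1 ::= id X | ε

Start has alternatives sharing prefix '(': factor to Start → ( Start1 with Start1 → ( | Start | Y.
X has alternatives sharing prefix 'Y': factor to X → Y X1 with X1 → id X | ε.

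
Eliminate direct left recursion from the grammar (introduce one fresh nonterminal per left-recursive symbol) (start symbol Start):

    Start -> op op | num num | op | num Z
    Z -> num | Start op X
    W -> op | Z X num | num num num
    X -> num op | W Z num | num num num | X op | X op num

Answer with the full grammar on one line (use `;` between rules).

Start -> op op | num num | op | num Z; Z -> num | Start op X; W -> op | Z X num | num num num; X -> num op X1 | W Z num X1 | num num num X1; X1 -> op X1 | op num X1 | ε

Left recursion appears on X.
For X: α = {op, op num}, β = {num op, W Z num, num num num}. Rewrite as X → β X1 and X1 → α X1 | ε.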